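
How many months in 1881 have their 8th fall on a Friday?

2

Check the 8th of each month of 1881: Jan 8: Sat, Feb 8: Tue, Mar 8: Tue, Apr 8: Fri, May 8: Sun, Jun 8: Wed, Jul 8: Fri, Aug 8: Mon, Sep 8: Thu, Oct 8: Sat, Nov 8: Tue, Dec 8: Thu.
Friday occurs in April, July — 2 months.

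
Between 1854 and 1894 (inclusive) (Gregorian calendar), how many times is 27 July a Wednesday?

6

Track 27 July's weekday year by year (advancing +1, or +2 across a Feb 29):
  1854: Thu  1855: Fri (+1)  1856: Sun (+2)  1857: Mon (+1)  1858: Tue (+1)
  1859: Wed (+1) ✓  1860: Fri (+2)  1861: Sat (+1)  1862: Sun (+1)  1863: Mon (+1)
  1864: Wed (+2) ✓  1865: Thu (+1)  1866: Fri (+1)  1867: Sat (+1)  … (13 more years) …
  1881: Wed (+1) ✓  1882: Thu (+1)  1883: Fri (+1)  1884: Sun (+2)  1885: Mon (+1)
  1886: Tue (+1)  1887: Wed (+1) ✓  1888: Fri (+2)  1889: Sat (+1)  1890: Sun (+1)
  1891: Mon (+1)  1892: Wed (+2) ✓  1893: Thu (+1)  1894: Fri (+1)
Wednesday years: 1859, 1864, 1870, 1881, 1887, 1892 — 6 in total.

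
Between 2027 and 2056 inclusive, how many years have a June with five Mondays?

June has 30 days; it has five Mondays when Monday falls among the first (month-length − 28) days — i.e. when June 1 is one of Monday/Sunday.
June 1 by year: 2027:Tue 2028:Thu 2029:Fri 2030:Sat 2031:Sun✓ 2032:Tue 2033:Wed 2034:Thu 2035:Fri 2036:Sun✓ 2037:Mon✓ 2038:Tue 2039:Wed 2040:Fri 2041:Sat 2042:Sun✓ 2043:Mon✓ 2044:Wed 2045:Thu 2046:Fri 2047:Sat 2048:Mon✓ 2049:Tue 2050:Wed 2051:Thu 2052:Sat 2053:Sun✓ 2054:Mon✓ 2055:Tue 2056:Thu
Years with five Mondays: 2031, 2036, 2037, 2042, 2043, 2048, 2053, 2054 → 8.

8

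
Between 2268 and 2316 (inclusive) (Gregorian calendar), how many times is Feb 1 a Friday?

6

Track Feb 1's weekday year by year (advancing +1, or +2 across a Feb 29):
  2268: Sat  2269: Mon (+2)  2270: Tue (+1)  2271: Wed (+1)  2272: Thu (+1)
  2273: Sat (+2)  2274: Sun (+1)  2275: Mon (+1)  2276: Tue (+1)  2277: Thu (+2)
  2278: Fri (+1) ✓  2279: Sat (+1)  2280: Sun (+1)  2281: Tue (+2)  … (21 more years) …
  2303: Sun (+1)  2304: Mon (+1)  2305: Wed (+2)  2306: Thu (+1)  2307: Fri (+1) ✓
  2308: Sat (+1)  2309: Mon (+2)  2310: Tue (+1)  2311: Wed (+1)  2312: Thu (+1)
  2313: Sat (+2)  2314: Sun (+1)  2315: Mon (+1)  2316: Tue (+1)
Friday years: 2278, 2284, 2289, 2295, 2301, 2307 — 6 in total.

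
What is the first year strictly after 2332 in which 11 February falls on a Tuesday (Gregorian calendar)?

2336

From one year to the next, a fixed date's weekday advances by 1, or by 2 when a Feb 29 lies between the two dates.
2332: February 11 is Thursday.
2333: Saturday (+2)
2334: Sunday (+1)
2335: Monday (+1)
2336: Tuesday (+1)
11 February falls on a Tuesday in 2336.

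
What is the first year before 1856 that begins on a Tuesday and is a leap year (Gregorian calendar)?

1828

Jan 1 advances by 2 weekdays after a leap year and by 1 after a common year.
1856: Jan 1 is Tuesday (leap).
1855: Monday
1854: Sunday
1853: Saturday
1852: Thursday (leap)
1851: Wednesday
1850: Tuesday
1849: Monday
1848: Saturday (leap)
1847: Friday
1846: Thursday
1845: Wednesday
1844: Monday (leap)
1843: Sunday
1842: Saturday
1841: Friday
1840: Wednesday (leap)
1839: Tuesday
1838: Monday
1837: Sunday
1836: Friday (leap)
1835: Thursday
1834: Wednesday
1833: Tuesday
1832: Sunday (leap)
1831: Saturday
1830: Friday
1829: Thursday
1828: Tuesday (leap)
1828 begins on a Tuesday and is a leap year.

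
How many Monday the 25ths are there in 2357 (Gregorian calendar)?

Check the 25th of each month of 2357: Jan 25: Fri, Feb 25: Mon, Mar 25: Mon, Apr 25: Thu, May 25: Sat, Jun 25: Tue, Jul 25: Thu, Aug 25: Sun, Sep 25: Wed, Oct 25: Fri, Nov 25: Mon, Dec 25: Wed.
Monday occurs in February, March, November — 3 months.

3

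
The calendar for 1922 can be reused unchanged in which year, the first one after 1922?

1933

Two years share a calendar iff Jan 1 falls on the same weekday and both are leap or both are common. 1922: Jan 1 is Sunday, common year.
1923: Jan 1 Monday, common
1924: Jan 1 Tuesday, leap
1925: Jan 1 Thursday, common
1926: Jan 1 Friday, common
1927: Jan 1 Saturday, common
1928: Jan 1 Sunday, leap
1929: Jan 1 Tuesday, common
1930: Jan 1 Wednesday, common
1931: Jan 1 Thursday, common
1932: Jan 1 Friday, leap
1933: Jan 1 Sunday, common
1933 matches on both conditions.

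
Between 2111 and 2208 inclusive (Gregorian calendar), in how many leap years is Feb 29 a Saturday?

3

Leap years in 2111–2208: 24 of them.
Feb 29 weekday advances by 5 (mod 7) from one leap year to the next four years later (or differs when a century non-leap intervenes).
Leap-day weekdays: 2112:Mon 2116:Sat✓ 2120:Thu 2124:Tue 2128:Sun 2132:Fri 2136:Wed 2140:Mon 2144:Sat✓ 2148:Thu 2152:Tue 2156:Sun 2160:Fri 2164:Wed 2168:Mon 2172:Sat✓ 2176:Thu 2180:Tue 2184:Sun 2188:Fri 2192:Wed 2196:Mon 2204:Wed 2208:Mon
Saturday: 2116, 2144, 2172 → 3.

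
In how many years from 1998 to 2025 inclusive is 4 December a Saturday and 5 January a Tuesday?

Check each year's weekday for 4 December and 5 January:
  1998: Fri/Mon  1999: Sat/Tue ✓  2000: Mon/Wed  2001: Tue/Fri  2002: Wed/Sat  2003: Thu/Sun  2004: Sat/Mon  2005: Sun/Wed  2006: Mon/Thu  2007: Tue/Fri  2008: Thu/Sat  2009: Fri/Mon  2010: Sat/Tue ✓  2011: Sun/Wed  2012: Tue/Thu  2013: Wed/Sat  2014: Thu/Sun  2015: Fri/Mon  2016: Sun/Tue  2017: Mon/Thu  2018: Tue/Fri  2019: Wed/Sat  2020: Fri/Sun  2021: Sat/Tue ✓  2022: Sun/Wed  2023: Mon/Thu  2024: Wed/Fri  2025: Thu/Sun
Both conditions hold in: 1999, 2010, 2021 — 3.

3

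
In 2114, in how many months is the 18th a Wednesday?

Check the 18th of each month of 2114: Jan 18: Thu, Feb 18: Sun, Mar 18: Sun, Apr 18: Wed, May 18: Fri, Jun 18: Mon, Jul 18: Wed, Aug 18: Sat, Sep 18: Tue, Oct 18: Thu, Nov 18: Sun, Dec 18: Tue.
Wednesday occurs in April, July — 2 months.

2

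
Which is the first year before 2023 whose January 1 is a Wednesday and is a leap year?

Jan 1 advances by 2 weekdays after a leap year and by 1 after a common year.
2023: Jan 1 is Sunday.
2022: Saturday
2021: Friday
2020: Wednesday (leap)
2020 begins on a Wednesday and is a leap year.

2020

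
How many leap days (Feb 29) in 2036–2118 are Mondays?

Leap years in 2036–2118: 20 of them.
Feb 29 weekday advances by 5 (mod 7) from one leap year to the next four years later (or differs when a century non-leap intervenes).
Leap-day weekdays: 2036:Fri 2040:Wed 2044:Mon✓ 2048:Sat 2052:Thu 2056:Tue 2060:Sun 2064:Fri 2068:Wed 2072:Mon✓ 2076:Sat 2080:Thu 2084:Tue 2088:Sun 2092:Fri 2096:Wed 2104:Fri 2108:Wed 2112:Mon✓ 2116:Sat
Monday: 2044, 2072, 2112 → 3.

3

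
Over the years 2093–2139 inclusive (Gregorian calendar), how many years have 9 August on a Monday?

Track 9 August's weekday year by year (advancing +1, or +2 across a Feb 29):
  2093: Sun  2094: Mon (+1) ✓  2095: Tue (+1)  2096: Thu (+2)  2097: Fri (+1)
  2098: Sat (+1)  2099: Sun (+1)  2100: Mon (+1) ✓  2101: Tue (+1)  2102: Wed (+1)
  2103: Thu (+1)  2104: Sat (+2)  2105: Sun (+1)  2106: Mon (+1) ✓  … (19 more years) …
  2126: Fri (+1)  2127: Sat (+1)  2128: Mon (+2) ✓  2129: Tue (+1)  2130: Wed (+1)
  2131: Thu (+1)  2132: Sat (+2)  2133: Sun (+1)  2134: Mon (+1) ✓  2135: Tue (+1)
  2136: Thu (+2)  2137: Fri (+1)  2138: Sat (+1)  2139: Sun (+1)
Monday years: 2094, 2100, 2106, 2117, 2123, 2128, 2134 — 7 in total.

7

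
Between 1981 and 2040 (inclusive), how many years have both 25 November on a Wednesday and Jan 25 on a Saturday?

Check each year's weekday for 25 November and Jan 25:
  1981: Wed/Sun  1982: Thu/Mon  1983: Fri/Tue  1984: Sun/Wed  1985: Mon/Fri  1986: Tue/Sat  1987: Wed/Sun  1988: Fri/Mon  1989: Sat/Wed  1990: Sun/Thu  1991: Mon/Fri  1992: Wed/Sat ✓  1993: Thu/Mon  1994: Fri/Tue  …(32 more)…  2027: Thu/Mon  2028: Sat/Tue  2029: Sun/Thu  2030: Mon/Fri  2031: Tue/Sat  2032: Thu/Sun  2033: Fri/Tue  2034: Sat/Wed  2035: Sun/Thu  2036: Tue/Fri  2037: Wed/Sun  2038: Thu/Mon  2039: Fri/Tue  2040: Sun/Wed
Both conditions hold in: 1992, 2020 — 2.

2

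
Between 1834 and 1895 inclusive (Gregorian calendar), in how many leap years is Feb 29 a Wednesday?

2

Leap years in 1834–1895: 15 of them.
Feb 29 weekday advances by 5 (mod 7) from one leap year to the next four years later (or differs when a century non-leap intervenes).
Leap-day weekdays: 1836:Mon 1840:Sat 1844:Thu 1848:Tue 1852:Sun 1856:Fri 1860:Wed✓ 1864:Mon 1868:Sat 1872:Thu 1876:Tue 1880:Sun 1884:Fri 1888:Wed✓ 1892:Mon
Wednesday: 1860, 1888 → 2.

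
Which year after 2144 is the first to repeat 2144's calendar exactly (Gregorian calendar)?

Two years share a calendar iff Jan 1 falls on the same weekday and both are leap or both are common. 2144: Jan 1 is Wednesday, leap year.
2145: Jan 1 Friday, common
2146: Jan 1 Saturday, common
2147: Jan 1 Sunday, common
2148: Jan 1 Monday, leap
2149: Jan 1 Wednesday, common
2150: Jan 1 Thursday, common
2151: Jan 1 Friday, common
2152: Jan 1 Saturday, leap
2153: Jan 1 Monday, common
2154: Jan 1 Tuesday, common
2155: Jan 1 Wednesday, common
2156: Jan 1 Thursday, leap
2157: Jan 1 Saturday, common
2158: Jan 1 Sunday, common
2159: Jan 1 Monday, common
2160: Jan 1 Tuesday, leap
2161: Jan 1 Thursday, common
2162: Jan 1 Friday, common
2163: Jan 1 Saturday, common
2164: Jan 1 Sunday, leap
2165: Jan 1 Tuesday, common
2166: Jan 1 Wednesday, common
2167: Jan 1 Thursday, common
2168: Jan 1 Friday, leap
2169: Jan 1 Sunday, common
2170: Jan 1 Monday, common
2171: Jan 1 Tuesday, common
2172: Jan 1 Wednesday, leap
2172 matches on both conditions.

2172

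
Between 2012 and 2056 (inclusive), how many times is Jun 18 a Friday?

6

Track Jun 18's weekday year by year (advancing +1, or +2 across a Feb 29):
  2012: Mon  2013: Tue (+1)  2014: Wed (+1)  2015: Thu (+1)  2016: Sat (+2)
  2017: Sun (+1)  2018: Mon (+1)  2019: Tue (+1)  2020: Thu (+2)  2021: Fri (+1) ✓
  2022: Sat (+1)  2023: Sun (+1)  2024: Tue (+2)  2025: Wed (+1)  … (17 more years) …
  2043: Thu (+1)  2044: Sat (+2)  2045: Sun (+1)  2046: Mon (+1)  2047: Tue (+1)
  2048: Thu (+2)  2049: Fri (+1) ✓  2050: Sat (+1)  2051: Sun (+1)  2052: Tue (+2)
  2053: Wed (+1)  2054: Thu (+1)  2055: Fri (+1) ✓  2056: Sun (+2)
Friday years: 2021, 2027, 2032, 2038, 2049, 2055 — 6 in total.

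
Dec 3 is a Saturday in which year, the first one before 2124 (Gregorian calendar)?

2118

From one year to the next, a fixed date's weekday advances by 1, or by 2 when a Feb 29 lies between the two dates.
2124: December 3 is Sunday.
2123: Friday (−2)
2122: Thursday (−1)
2121: Wednesday (−1)
2120: Tuesday (−1)
2119: Sunday (−2)
2118: Saturday (−1)
Dec 3 falls on a Saturday in 2118.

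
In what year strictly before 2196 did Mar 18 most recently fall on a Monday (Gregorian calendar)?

2193

From one year to the next, a fixed date's weekday advances by 1, or by 2 when a Feb 29 lies between the two dates.
2196: March 18 is Friday.
2195: Wednesday (−2)
2194: Tuesday (−1)
2193: Monday (−1)
Mar 18 falls on a Monday in 2193.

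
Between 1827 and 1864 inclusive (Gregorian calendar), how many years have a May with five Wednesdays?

15

May has 31 days; it has five Wednesdays when Wednesday falls among the first (month-length − 28) days — i.e. when May 1 is one of Wednesday/Tuesday/Monday.
May 1 by year: 1827:Tue✓ 1828:Thu 1829:Fri 1830:Sat 1831:Sun 1832:Tue✓ 1833:Wed✓ 1834:Thu 1835:Fri 1836:Sun 1837:Mon✓ 1838:Tue✓ 1839:Wed✓ 1840:Fri 1841:Sat …(8 more)… 1850:Wed✓ 1851:Thu 1852:Sat 1853:Sun 1854:Mon✓ 1855:Tue✓ 1856:Thu 1857:Fri 1858:Sat 1859:Sun 1860:Tue✓ 1861:Wed✓ 1862:Thu 1863:Fri 1864:Sun
Years with five Wednesdays: 1827, 1832, 1833, 1837, 1838, 1839, 1843, 1844, 1848, 1849, 1850, 1854, 1855, 1860, 1861 → 15.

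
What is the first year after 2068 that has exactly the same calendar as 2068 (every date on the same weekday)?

2096

Two years share a calendar iff Jan 1 falls on the same weekday and both are leap or both are common. 2068: Jan 1 is Sunday, leap year.
2069: Jan 1 Tuesday, common
2070: Jan 1 Wednesday, common
2071: Jan 1 Thursday, common
2072: Jan 1 Friday, leap
2073: Jan 1 Sunday, common
2074: Jan 1 Monday, common
2075: Jan 1 Tuesday, common
2076: Jan 1 Wednesday, leap
2077: Jan 1 Friday, common
2078: Jan 1 Saturday, common
2079: Jan 1 Sunday, common
2080: Jan 1 Monday, leap
2081: Jan 1 Wednesday, common
2082: Jan 1 Thursday, common
2083: Jan 1 Friday, common
2084: Jan 1 Saturday, leap
2085: Jan 1 Monday, common
2086: Jan 1 Tuesday, common
2087: Jan 1 Wednesday, common
2088: Jan 1 Thursday, leap
2089: Jan 1 Saturday, common
2090: Jan 1 Sunday, common
2091: Jan 1 Monday, common
2092: Jan 1 Tuesday, leap
2093: Jan 1 Thursday, common
2094: Jan 1 Friday, common
2095: Jan 1 Saturday, common
2096: Jan 1 Sunday, leap
2096 matches on both conditions.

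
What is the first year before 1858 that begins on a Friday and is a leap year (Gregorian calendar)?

1836

Jan 1 advances by 2 weekdays after a leap year and by 1 after a common year.
1858: Jan 1 is Friday.
1857: Thursday
1856: Tuesday (leap)
1855: Monday
1854: Sunday
1853: Saturday
1852: Thursday (leap)
1851: Wednesday
1850: Tuesday
1849: Monday
1848: Saturday (leap)
1847: Friday
1846: Thursday
1845: Wednesday
1844: Monday (leap)
1843: Sunday
1842: Saturday
1841: Friday
1840: Wednesday (leap)
1839: Tuesday
1838: Monday
1837: Sunday
1836: Friday (leap)
1836 begins on a Friday and is a leap year.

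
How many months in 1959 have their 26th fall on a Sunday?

2

Check the 26th of each month of 1959: Jan 26: Mon, Feb 26: Thu, Mar 26: Thu, Apr 26: Sun, May 26: Tue, Jun 26: Fri, Jul 26: Sun, Aug 26: Wed, Sep 26: Sat, Oct 26: Mon, Nov 26: Thu, Dec 26: Sat.
Sunday occurs in April, July — 2 months.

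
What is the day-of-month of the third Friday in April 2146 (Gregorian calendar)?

15

April 1, 2146 is a Friday, so the first Friday is the 1st.
The third Friday is 1 + 14 = 15.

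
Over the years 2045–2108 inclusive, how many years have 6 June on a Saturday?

9

Track 6 June's weekday year by year (advancing +1, or +2 across a Feb 29):
  2045: Tue  2046: Wed (+1)  2047: Thu (+1)  2048: Sat (+2) ✓  2049: Sun (+1)
  2050: Mon (+1)  2051: Tue (+1)  2052: Thu (+2)  2053: Fri (+1)  2054: Sat (+1) ✓
  2055: Sun (+1)  2056: Tue (+2)  2057: Wed (+1)  2058: Thu (+1)  … (36 more years) …
  2095: Mon (+1)  2096: Wed (+2)  2097: Thu (+1)  2098: Fri (+1)  2099: Sat (+1) ✓
  2100: Sun (+1)  2101: Mon (+1)  2102: Tue (+1)  2103: Wed (+1)  2104: Fri (+2)
  2105: Sat (+1) ✓  2106: Sun (+1)  2107: Mon (+1)  2108: Wed (+2)
Saturday years: 2048, 2054, 2065, 2071, 2076, 2082, 2093, 2099, 2105 — 9 in total.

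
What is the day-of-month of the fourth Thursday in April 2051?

April 1, 2051 is a Saturday, so the first Thursday is the 6th.
The fourth Thursday is 6 + 21 = 27.

27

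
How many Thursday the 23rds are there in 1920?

Check the 23rd of each month of 1920: Jan 23: Fri, Feb 23: Mon, Mar 23: Tue, Apr 23: Fri, May 23: Sun, Jun 23: Wed, Jul 23: Fri, Aug 23: Mon, Sep 23: Thu, Oct 23: Sat, Nov 23: Tue, Dec 23: Thu.
Thursday occurs in September, December — 2 months.

2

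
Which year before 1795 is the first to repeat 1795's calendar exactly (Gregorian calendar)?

Two years share a calendar iff Jan 1 falls on the same weekday and both are leap or both are common. 1795: Jan 1 is Thursday, common year.
1794: Jan 1 Wednesday, common
1793: Jan 1 Tuesday, common
1792: Jan 1 Sunday, leap
1791: Jan 1 Saturday, common
1790: Jan 1 Friday, common
1789: Jan 1 Thursday, common
1789 matches on both conditions.

1789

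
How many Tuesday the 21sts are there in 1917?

1

Check the 21st of each month of 1917: Jan 21: Sun, Feb 21: Wed, Mar 21: Wed, Apr 21: Sat, May 21: Mon, Jun 21: Thu, Jul 21: Sat, Aug 21: Tue, Sep 21: Fri, Oct 21: Sun, Nov 21: Wed, Dec 21: Fri.
Tuesday occurs in August — 1 month.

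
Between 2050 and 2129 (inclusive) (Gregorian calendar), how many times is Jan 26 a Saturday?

11

Track Jan 26's weekday year by year (advancing +1, or +2 across a Feb 29):
  2050: Wed  2051: Thu (+1)  2052: Fri (+1)  2053: Sun (+2)  2054: Mon (+1)
  2055: Tue (+1)  2056: Wed (+1)  2057: Fri (+2)  2058: Sat (+1) ✓  2059: Sun (+1)
  2060: Mon (+1)  2061: Wed (+2)  2062: Thu (+1)  2063: Fri (+1)  … (52 more years) …
  2116: Sun (+1)  2117: Tue (+2)  2118: Wed (+1)  2119: Thu (+1)  2120: Fri (+1)
  2121: Sun (+2)  2122: Mon (+1)  2123: Tue (+1)  2124: Wed (+1)  2125: Fri (+2)
  2126: Sat (+1) ✓  2127: Sun (+1)  2128: Mon (+1)  2129: Wed (+2)
Saturday years: 2058, 2064, 2069, 2075, 2086, 2092, 2097, 2104, 2109, 2115, 2126 — 11 in total.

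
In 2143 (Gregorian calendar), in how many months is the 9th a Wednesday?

Check the 9th of each month of 2143: Jan 9: Wed, Feb 9: Sat, Mar 9: Sat, Apr 9: Tue, May 9: Thu, Jun 9: Sun, Jul 9: Tue, Aug 9: Fri, Sep 9: Mon, Oct 9: Wed, Nov 9: Sat, Dec 9: Mon.
Wednesday occurs in January, October — 2 months.

2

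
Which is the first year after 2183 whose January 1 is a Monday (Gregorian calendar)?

2187

Jan 1 advances by 2 weekdays after a leap year and by 1 after a common year.
2183: Jan 1 is Wednesday.
2184: Thursday (leap)
2185: Saturday
2186: Sunday
2187: Monday
2187 begins on a Monday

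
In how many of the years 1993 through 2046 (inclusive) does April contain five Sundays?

April has 30 days; it has five Sundays when Sunday falls among the first (month-length − 28) days — i.e. when April 1 is one of Sunday/Saturday.
April 1 by year: 1993:Thu 1994:Fri 1995:Sat✓ 1996:Mon 1997:Tue 1998:Wed 1999:Thu 2000:Sat✓ 2001:Sun✓ 2002:Mon 2003:Tue 2004:Thu 2005:Fri 2006:Sat✓ 2007:Sun✓ …(24 more)… 2032:Thu 2033:Fri 2034:Sat✓ 2035:Sun✓ 2036:Tue 2037:Wed 2038:Thu 2039:Fri 2040:Sun✓ 2041:Mon 2042:Tue 2043:Wed 2044:Fri 2045:Sat✓ 2046:Sun✓
Years with five Sundays: 1995, 2000, 2001, 2006, 2007, 2012, 2017, 2018, 2023, 2028, 2029, 2034, 2035, 2040, 2045, 2046 → 16.

16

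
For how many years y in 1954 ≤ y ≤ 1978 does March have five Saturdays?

March has 31 days; it has five Saturdays when Saturday falls among the first (month-length − 28) days — i.e. when March 1 is one of Saturday/Friday/Thursday.
March 1 by year: 1954:Mon 1955:Tue 1956:Thu✓ 1957:Fri✓ 1958:Sat✓ 1959:Sun 1960:Tue 1961:Wed 1962:Thu✓ 1963:Fri✓ 1964:Sun 1965:Mon 1966:Tue 1967:Wed 1968:Fri✓ 1969:Sat✓ 1970:Sun 1971:Mon 1972:Wed 1973:Thu✓ 1974:Fri✓ 1975:Sat✓ 1976:Mon 1977:Tue 1978:Wed
Years with five Saturdays: 1956, 1957, 1958, 1962, 1963, 1968, 1969, 1973, 1974, 1975 → 10.

10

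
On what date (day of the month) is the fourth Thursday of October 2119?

October 1, 2119 is a Sunday, so the first Thursday is the 5th.
The fourth Thursday is 5 + 21 = 26.

26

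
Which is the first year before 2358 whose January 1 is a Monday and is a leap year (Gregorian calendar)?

Jan 1 advances by 2 weekdays after a leap year and by 1 after a common year.
2358: Jan 1 is Wednesday.
2357: Tuesday
2356: Sunday (leap)
2355: Saturday
2354: Friday
2353: Thursday
2352: Tuesday (leap)
2351: Monday
2350: Sunday
2349: Saturday
2348: Thursday (leap)
2347: Wednesday
2346: Tuesday
2345: Monday
2344: Saturday (leap)
2343: Friday
2342: Thursday
2341: Wednesday
2340: Monday (leap)
2340 begins on a Monday and is a leap year.

2340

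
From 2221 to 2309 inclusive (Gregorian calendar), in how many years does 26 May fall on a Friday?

12

Track 26 May's weekday year by year (advancing +1, or +2 across a Feb 29):
  2221: Sat  2222: Sun (+1)  2223: Mon (+1)  2224: Wed (+2)  2225: Thu (+1)
  2226: Fri (+1) ✓  2227: Sat (+1)  2228: Mon (+2)  2229: Tue (+1)  2230: Wed (+1)
  2231: Thu (+1)  2232: Sat (+2)  2233: Sun (+1)  2234: Mon (+1)  … (61 more years) …
  2296: Tue (+2)  2297: Wed (+1)  2298: Thu (+1)  2299: Fri (+1) ✓  2300: Sat (+1)
  2301: Sun (+1)  2302: Mon (+1)  2303: Tue (+1)  2304: Thu (+2)  2305: Fri (+1) ✓
  2306: Sat (+1)  2307: Sun (+1)  2308: Tue (+2)  2309: Wed (+1)
Friday years: 2226, 2237, 2243, 2248, 2254, 2265, 2271, 2276, 2282, 2293, 2299, 2305 — 12 in total.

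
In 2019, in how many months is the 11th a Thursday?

2

Check the 11th of each month of 2019: Jan 11: Fri, Feb 11: Mon, Mar 11: Mon, Apr 11: Thu, May 11: Sat, Jun 11: Tue, Jul 11: Thu, Aug 11: Sun, Sep 11: Wed, Oct 11: Fri, Nov 11: Mon, Dec 11: Wed.
Thursday occurs in April, July — 2 months.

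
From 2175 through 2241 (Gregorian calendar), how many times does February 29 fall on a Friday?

Leap years in 2175–2241: 16 of them.
Feb 29 weekday advances by 5 (mod 7) from one leap year to the next four years later (or differs when a century non-leap intervenes).
Leap-day weekdays: 2176:Thu 2180:Tue 2184:Sun 2188:Fri✓ 2192:Wed 2196:Mon 2204:Wed 2208:Mon 2212:Sat 2216:Thu 2220:Tue 2224:Sun 2228:Fri✓ 2232:Wed 2236:Mon 2240:Sat
Friday: 2188, 2228 → 2.

2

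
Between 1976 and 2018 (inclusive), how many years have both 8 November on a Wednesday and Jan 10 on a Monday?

Check each year's weekday for 8 November and Jan 10:
  1976: Mon/Sat  1977: Tue/Mon  1978: Wed/Tue  1979: Thu/Wed  1980: Sat/Thu  1981: Sun/Sat  1982: Mon/Sun  1983: Tue/Mon  1984: Thu/Tue  1985: Fri/Thu  1986: Sat/Fri  1987: Sun/Sat  1988: Tue/Sun  1989: Wed/Tue  …(15 more)…  2005: Tue/Mon  2006: Wed/Tue  2007: Thu/Wed  2008: Sat/Thu  2009: Sun/Sat  2010: Mon/Sun  2011: Tue/Mon  2012: Thu/Tue  2013: Fri/Thu  2014: Sat/Fri  2015: Sun/Sat  2016: Tue/Sun  2017: Wed/Tue  2018: Thu/Wed
Both conditions hold in: 2000 — 1.

1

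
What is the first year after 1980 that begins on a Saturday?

Jan 1 advances by 2 weekdays after a leap year and by 1 after a common year.
1980: Jan 1 is Tuesday (leap).
1981: Thursday
1982: Friday
1983: Saturday
1983 begins on a Saturday

1983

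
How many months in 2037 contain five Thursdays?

A month of length L has five Thursdays iff its first Thursday is on day ≤ L−28 (so day 1–3 in a 31-day month, 1–2 in a 30-day month, day 1 in a leap February).
Checking each month of 2037: Jan starts Thu (31d) ✓; Feb starts Sun (28d); Mar starts Sun (31d); Apr starts Wed (30d) ✓; May starts Fri (31d); Jun starts Mon (30d); Jul starts Wed (31d) ✓; Aug starts Sat (31d); Sep starts Tue (30d); Oct starts Thu (31d) ✓; Nov starts Sun (30d); Dec starts Tue (31d) ✓.
Five-Thursday months: January, April, July, October, December → 5.

5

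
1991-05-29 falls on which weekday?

January 1, 1991 is a Tuesday.
May 29 is day 149 of the year, i.e. 148 days after Jan 1.
148 mod 7 = 1, so advance 1 weekday from Tuesday: Wednesday.

Wednesday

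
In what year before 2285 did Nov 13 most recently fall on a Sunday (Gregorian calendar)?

2281

From one year to the next, a fixed date's weekday advances by 1, or by 2 when a Feb 29 lies between the two dates.
2285: November 13 is Friday.
2284: Thursday (−1)
2283: Tuesday (−2)
2282: Monday (−1)
2281: Sunday (−1)
Nov 13 falls on a Sunday in 2281.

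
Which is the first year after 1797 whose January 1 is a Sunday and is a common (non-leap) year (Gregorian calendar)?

1809

Jan 1 advances by 2 weekdays after a leap year and by 1 after a common year.
1797: Jan 1 is Sunday.
1798: Monday
1799: Tuesday
1800: Wednesday
1801: Thursday
1802: Friday
1803: Saturday
1804: Sunday (leap)
1805: Tuesday
1806: Wednesday
1807: Thursday
1808: Friday (leap)
1809: Sunday
1809 begins on a Sunday and is a common year.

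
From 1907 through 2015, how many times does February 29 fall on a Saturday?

Leap years in 1907–2015: 27 of them.
Feb 29 weekday advances by 5 (mod 7) from one leap year to the next four years later (or differs when a century non-leap intervenes).
Leap-day weekdays: 1908:Sat✓ 1912:Thu 1916:Tue 1920:Sun 1924:Fri 1928:Wed 1932:Mon 1936:Sat✓ 1940:Thu 1944:Tue 1948:Sun 1952:Fri 1956:Wed 1960:Mon 1964:Sat✓ 1968:Thu 1972:Tue 1976:Sun 1980:Fri 1984:Wed 1988:Mon 1992:Sat✓ 1996:Thu 2000:Tue 2004:Sun 2008:Fri 2012:Wed
Saturday: 1908, 1936, 1964, 1992 → 4.

4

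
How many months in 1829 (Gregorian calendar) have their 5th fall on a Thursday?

3

Check the 5th of each month of 1829: Jan 5: Mon, Feb 5: Thu, Mar 5: Thu, Apr 5: Sun, May 5: Tue, Jun 5: Fri, Jul 5: Sun, Aug 5: Wed, Sep 5: Sat, Oct 5: Mon, Nov 5: Thu, Dec 5: Sat.
Thursday occurs in February, March, November — 3 months.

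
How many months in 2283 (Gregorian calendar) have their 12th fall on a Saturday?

1

Check the 12th of each month of 2283: Jan 12: Fri, Feb 12: Mon, Mar 12: Mon, Apr 12: Thu, May 12: Sat, Jun 12: Tue, Jul 12: Thu, Aug 12: Sun, Sep 12: Wed, Oct 12: Fri, Nov 12: Mon, Dec 12: Wed.
Saturday occurs in May — 1 month.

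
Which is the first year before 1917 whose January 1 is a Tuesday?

1907

Jan 1 advances by 2 weekdays after a leap year and by 1 after a common year.
1917: Jan 1 is Monday.
1916: Saturday (leap)
1915: Friday
1914: Thursday
1913: Wednesday
1912: Monday (leap)
1911: Sunday
1910: Saturday
1909: Friday
1908: Wednesday (leap)
1907: Tuesday
1907 begins on a Tuesday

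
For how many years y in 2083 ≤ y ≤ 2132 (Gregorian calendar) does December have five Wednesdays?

22

December has 31 days; it has five Wednesdays when Wednesday falls among the first (month-length − 28) days — i.e. when December 1 is one of Wednesday/Tuesday/Monday.
December 1 by year: 2083:Wed✓ 2084:Fri 2085:Sat 2086:Sun 2087:Mon✓ 2088:Wed✓ 2089:Thu 2090:Fri 2091:Sat 2092:Mon✓ 2093:Tue✓ 2094:Wed✓ 2095:Thu 2096:Sat 2097:Sun …(20 more)… 2118:Thu 2119:Fri 2120:Sun 2121:Mon✓ 2122:Tue✓ 2123:Wed✓ 2124:Fri 2125:Sat 2126:Sun 2127:Mon✓ 2128:Wed✓ 2129:Thu 2130:Fri 2131:Sat 2132:Mon✓
Years with five Wednesdays: 2083, 2087, 2088, 2092, 2093, 2094, 2098, 2099, 2100, 2104, 2105, 2106, 2110, 2111, 2116, 2117, 2121, 2122, 2123, 2127, 2128, 2132 → 22.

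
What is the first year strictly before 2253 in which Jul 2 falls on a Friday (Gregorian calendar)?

From one year to the next, a fixed date's weekday advances by 1, or by 2 when a Feb 29 lies between the two dates.
2253: July 2 is Saturday.
2252: Friday (−1)
Jul 2 falls on a Friday in 2252.

2252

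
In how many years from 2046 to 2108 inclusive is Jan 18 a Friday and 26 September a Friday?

3

Check each year's weekday for Jan 18 and 26 September:
  2046: Thu/Wed  2047: Fri/Thu  2048: Sat/Sat  2049: Mon/Sun  2050: Tue/Mon  2051: Wed/Tue  2052: Thu/Thu  2053: Sat/Fri  2054: Sun/Sat  2055: Mon/Sun  2056: Tue/Tue  2057: Thu/Wed  2058: Fri/Thu  2059: Sat/Fri  …(35 more)…  2095: Tue/Mon  2096: Wed/Wed  2097: Fri/Thu  2098: Sat/Fri  2099: Sun/Sat  2100: Mon/Sun  2101: Tue/Mon  2102: Wed/Tue  2103: Thu/Wed  2104: Fri/Fri ✓  2105: Sun/Sat  2106: Mon/Sun  2107: Tue/Mon  2108: Wed/Wed
Both conditions hold in: 2064, 2092, 2104 — 3.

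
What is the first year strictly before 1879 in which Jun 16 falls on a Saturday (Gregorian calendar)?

From one year to the next, a fixed date's weekday advances by 1, or by 2 when a Feb 29 lies between the two dates.
1879: June 16 is Monday.
1878: Sunday (−1)
1877: Saturday (−1)
Jun 16 falls on a Saturday in 1877.

1877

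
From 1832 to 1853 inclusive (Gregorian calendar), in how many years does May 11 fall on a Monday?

Track May 11's weekday year by year (advancing +1, or +2 across a Feb 29):
  1832: Fri  1833: Sat (+1)  1834: Sun (+1)  1835: Mon (+1) ✓  1836: Wed (+2)
  1837: Thu (+1)  1838: Fri (+1)  1839: Sat (+1)  1840: Mon (+2) ✓  1841: Tue (+1)
  1842: Wed (+1)  1843: Thu (+1)  1844: Sat (+2)  1845: Sun (+1)  1846: Mon (+1) ✓
  1847: Tue (+1)  1848: Thu (+2)  1849: Fri (+1)  1850: Sat (+1)  1851: Sun (+1)
  1852: Tue (+2)  1853: Wed (+1)
Monday years: 1835, 1840, 1846 — 3 in total.

3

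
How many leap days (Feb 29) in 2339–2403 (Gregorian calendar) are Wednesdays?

Leap years in 2339–2403: 16 of them.
Feb 29 weekday advances by 5 (mod 7) from one leap year to the next four years later (or differs when a century non-leap intervenes).
Leap-day weekdays: 2340:Thu 2344:Tue 2348:Sun 2352:Fri 2356:Wed✓ 2360:Mon 2364:Sat 2368:Thu 2372:Tue 2376:Sun 2380:Fri 2384:Wed✓ 2388:Mon 2392:Sat 2396:Thu 2400:Tue
Wednesday: 2356, 2384 → 2.

2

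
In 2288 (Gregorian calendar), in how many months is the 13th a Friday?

3

Check the 13th of each month of 2288: Jan 13: Fri, Feb 13: Mon, Mar 13: Tue, Apr 13: Fri, May 13: Sun, Jun 13: Wed, Jul 13: Fri, Aug 13: Mon, Sep 13: Thu, Oct 13: Sat, Nov 13: Tue, Dec 13: Thu.
Friday occurs in January, April, July — 3 months.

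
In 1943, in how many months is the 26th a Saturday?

1

Check the 26th of each month of 1943: Jan 26: Tue, Feb 26: Fri, Mar 26: Fri, Apr 26: Mon, May 26: Wed, Jun 26: Sat, Jul 26: Mon, Aug 26: Thu, Sep 26: Sun, Oct 26: Tue, Nov 26: Fri, Dec 26: Sun.
Saturday occurs in June — 1 month.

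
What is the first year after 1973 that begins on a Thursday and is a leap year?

1976

Jan 1 advances by 2 weekdays after a leap year and by 1 after a common year.
1973: Jan 1 is Monday.
1974: Tuesday
1975: Wednesday
1976: Thursday (leap)
1976 begins on a Thursday and is a leap year.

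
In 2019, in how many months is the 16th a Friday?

1

Check the 16th of each month of 2019: Jan 16: Wed, Feb 16: Sat, Mar 16: Sat, Apr 16: Tue, May 16: Thu, Jun 16: Sun, Jul 16: Tue, Aug 16: Fri, Sep 16: Mon, Oct 16: Wed, Nov 16: Sat, Dec 16: Mon.
Friday occurs in August — 1 month.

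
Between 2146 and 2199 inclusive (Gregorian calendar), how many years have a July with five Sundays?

July has 31 days; it has five Sundays when Sunday falls among the first (month-length − 28) days — i.e. when July 1 is one of Sunday/Saturday/Friday.
July 1 by year: 2146:Fri✓ 2147:Sat✓ 2148:Mon 2149:Tue 2150:Wed 2151:Thu 2152:Sat✓ 2153:Sun✓ 2154:Mon 2155:Tue 2156:Thu 2157:Fri✓ 2158:Sat✓ 2159:Sun✓ 2160:Tue …(24 more)… 2185:Fri✓ 2186:Sat✓ 2187:Sun✓ 2188:Tue 2189:Wed 2190:Thu 2191:Fri✓ 2192:Sun✓ 2193:Mon 2194:Tue 2195:Wed 2196:Fri✓ 2197:Sat✓ 2198:Sun✓ 2199:Mon
Years with five Sundays: 2146, 2147, 2152, 2153, 2157, 2158, 2159, 2163, 2164, 2168, 2169, 2170, 2174, 2175, 2180, 2181, 2185, 2186, 2187, 2191, 2192, 2196, 2197, 2198 → 24.

24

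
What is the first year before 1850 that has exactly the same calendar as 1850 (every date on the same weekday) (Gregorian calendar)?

1839

Two years share a calendar iff Jan 1 falls on the same weekday and both are leap or both are common. 1850: Jan 1 is Tuesday, common year.
1849: Jan 1 Monday, common
1848: Jan 1 Saturday, leap
1847: Jan 1 Friday, common
1846: Jan 1 Thursday, common
1845: Jan 1 Wednesday, common
1844: Jan 1 Monday, leap
1843: Jan 1 Sunday, common
1842: Jan 1 Saturday, common
1841: Jan 1 Friday, common
1840: Jan 1 Wednesday, leap
1839: Jan 1 Tuesday, common
1839 matches on both conditions.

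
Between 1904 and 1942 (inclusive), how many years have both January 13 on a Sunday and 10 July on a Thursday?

1

Check each year's weekday for January 13 and 10 July:
  1904: Wed/Sun  1905: Fri/Mon  1906: Sat/Tue  1907: Sun/Wed  1908: Mon/Fri  1909: Wed/Sat  1910: Thu/Sun  1911: Fri/Mon  1912: Sat/Wed  1913: Mon/Thu  1914: Tue/Fri  1915: Wed/Sat  1916: Thu/Mon  1917: Sat/Tue  …(11 more)…  1929: Sun/Wed  1930: Mon/Thu  1931: Tue/Fri  1932: Wed/Sun  1933: Fri/Mon  1934: Sat/Tue  1935: Sun/Wed  1936: Mon/Fri  1937: Wed/Sat  1938: Thu/Sun  1939: Fri/Mon  1940: Sat/Wed  1941: Mon/Thu  1942: Tue/Fri
Both conditions hold in: 1924 — 1.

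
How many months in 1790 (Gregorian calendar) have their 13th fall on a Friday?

Check the 13th of each month of 1790: Jan 13: Wed, Feb 13: Sat, Mar 13: Sat, Apr 13: Tue, May 13: Thu, Jun 13: Sun, Jul 13: Tue, Aug 13: Fri, Sep 13: Mon, Oct 13: Wed, Nov 13: Sat, Dec 13: Mon.
Friday occurs in August — 1 month.

1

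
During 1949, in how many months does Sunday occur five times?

4

A month of length L has five Sundays iff its first Sunday is on day ≤ L−28 (so day 1–3 in a 31-day month, 1–2 in a 30-day month, day 1 in a leap February).
Checking each month of 1949: Jan starts Sat (31d) ✓; Feb starts Tue (28d); Mar starts Tue (31d); Apr starts Fri (30d); May starts Sun (31d) ✓; Jun starts Wed (30d); Jul starts Fri (31d) ✓; Aug starts Mon (31d); Sep starts Thu (30d); Oct starts Sat (31d) ✓; Nov starts Tue (30d); Dec starts Thu (31d).
Five-Sunday months: January, May, July, October → 4.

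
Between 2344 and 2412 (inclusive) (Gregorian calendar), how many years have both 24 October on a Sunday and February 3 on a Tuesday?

Check each year's weekday for 24 October and February 3:
  2344: Tue/Thu  2345: Wed/Sat  2346: Thu/Sun  2347: Fri/Mon  2348: Sun/Tue ✓  2349: Mon/Thu  2350: Tue/Fri  2351: Wed/Sat  2352: Fri/Sun  2353: Sat/Tue  2354: Sun/Wed  2355: Mon/Thu  2356: Wed/Fri  2357: Thu/Sun  …(41 more)…  2399: Sun/Wed  2400: Tue/Thu  2401: Wed/Sat  2402: Thu/Sun  2403: Fri/Mon  2404: Sun/Tue ✓  2405: Mon/Thu  2406: Tue/Fri  2407: Wed/Sat  2408: Fri/Sun  2409: Sat/Tue  2410: Sun/Wed  2411: Mon/Thu  2412: Wed/Fri
Both conditions hold in: 2348, 2376, 2404 — 3.

3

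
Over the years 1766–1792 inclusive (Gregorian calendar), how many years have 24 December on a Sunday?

4

Track 24 December's weekday year by year (advancing +1, or +2 across a Feb 29):
  1766: Wed  1767: Thu (+1)  1768: Sat (+2)  1769: Sun (+1) ✓  1770: Mon (+1)
  1771: Tue (+1)  1772: Thu (+2)  1773: Fri (+1)  1774: Sat (+1)  1775: Sun (+1) ✓
  1776: Tue (+2)  1777: Wed (+1)  1778: Thu (+1)  1779: Fri (+1)  1780: Sun (+2) ✓
  1781: Mon (+1)  1782: Tue (+1)  1783: Wed (+1)  1784: Fri (+2)  1785: Sat (+1)
  1786: Sun (+1) ✓  1787: Mon (+1)  1788: Wed (+2)  1789: Thu (+1)  1790: Fri (+1)
  1791: Sat (+1)  1792: Mon (+2)
Sunday years: 1769, 1775, 1780, 1786 — 4 in total.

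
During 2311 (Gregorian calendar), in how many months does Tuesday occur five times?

4

A month of length L has five Tuesdays iff its first Tuesday is on day ≤ L−28 (so day 1–3 in a 31-day month, 1–2 in a 30-day month, day 1 in a leap February).
Checking each month of 2311: Jan starts Sun (31d) ✓; Feb starts Wed (28d); Mar starts Wed (31d); Apr starts Sat (30d); May starts Mon (31d) ✓; Jun starts Thu (30d); Jul starts Sat (31d); Aug starts Tue (31d) ✓; Sep starts Fri (30d); Oct starts Sun (31d) ✓; Nov starts Wed (30d); Dec starts Fri (31d).
Five-Tuesday months: January, May, August, October → 4.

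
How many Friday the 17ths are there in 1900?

1

Check the 17th of each month of 1900: Jan 17: Wed, Feb 17: Sat, Mar 17: Sat, Apr 17: Tue, May 17: Thu, Jun 17: Sun, Jul 17: Tue, Aug 17: Fri, Sep 17: Mon, Oct 17: Wed, Nov 17: Sat, Dec 17: Mon.
Friday occurs in August — 1 month.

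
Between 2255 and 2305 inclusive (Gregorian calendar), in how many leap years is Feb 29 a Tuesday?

1

Leap years in 2255–2305: 12 of them.
Feb 29 weekday advances by 5 (mod 7) from one leap year to the next four years later (or differs when a century non-leap intervenes).
Leap-day weekdays: 2256:Fri 2260:Wed 2264:Mon 2268:Sat 2272:Thu 2276:Tue✓ 2280:Sun 2284:Fri 2288:Wed 2292:Mon 2296:Sat 2304:Mon
Tuesday: 2276 → 1.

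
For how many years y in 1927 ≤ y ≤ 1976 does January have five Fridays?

January has 31 days; it has five Fridays when Friday falls among the first (month-length − 28) days — i.e. when January 1 is one of Friday/Thursday/Wednesday.
January 1 by year: 1927:Sat 1928:Sun 1929:Tue 1930:Wed✓ 1931:Thu✓ 1932:Fri✓ 1933:Sun 1934:Mon 1935:Tue 1936:Wed✓ 1937:Fri✓ 1938:Sat 1939:Sun 1940:Mon 1941:Wed✓ …(20 more)… 1962:Mon 1963:Tue 1964:Wed✓ 1965:Fri✓ 1966:Sat 1967:Sun 1968:Mon 1969:Wed✓ 1970:Thu✓ 1971:Fri✓ 1972:Sat 1973:Mon 1974:Tue 1975:Wed✓ 1976:Thu✓
Years with five Fridays: 1930, 1931, 1932, 1936, 1937, 1941, 1942, 1943, 1947, 1948, 1953, 1954, 1958, 1959, 1960, 1964, 1965, 1969, 1970, 1971, 1975, 1976 → 22.

22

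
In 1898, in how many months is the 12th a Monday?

Check the 12th of each month of 1898: Jan 12: Wed, Feb 12: Sat, Mar 12: Sat, Apr 12: Tue, May 12: Thu, Jun 12: Sun, Jul 12: Tue, Aug 12: Fri, Sep 12: Mon, Oct 12: Wed, Nov 12: Sat, Dec 12: Mon.
Monday occurs in September, December — 2 months.

2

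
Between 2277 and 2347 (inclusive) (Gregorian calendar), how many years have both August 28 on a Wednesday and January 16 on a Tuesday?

2

Check each year's weekday for August 28 and January 16:
  2277: Tue/Tue  2278: Wed/Wed  2279: Thu/Thu  2280: Sat/Fri  2281: Sun/Sun  2282: Mon/Mon  2283: Tue/Tue  2284: Thu/Wed  2285: Fri/Fri  2286: Sat/Sat  2287: Sun/Sun  2288: Tue/Mon  2289: Wed/Wed  2290: Thu/Thu  …(43 more)…  2334: Tue/Tue  2335: Wed/Wed  2336: Fri/Thu  2337: Sat/Sat  2338: Sun/Sun  2339: Mon/Mon  2340: Wed/Tue ✓  2341: Thu/Thu  2342: Fri/Fri  2343: Sat/Sat  2344: Mon/Sun  2345: Tue/Tue  2346: Wed/Wed  2347: Thu/Thu
Both conditions hold in: 2312, 2340 — 2.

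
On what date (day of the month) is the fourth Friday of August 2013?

23

August 1, 2013 is a Thursday, so the first Friday is the 2nd.
The fourth Friday is 2 + 21 = 23.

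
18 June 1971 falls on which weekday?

January 1, 1971 is a Friday.
June 18 is day 169 of the year, i.e. 168 days after Jan 1.
168 mod 7 = 0, so advance 0 weekdays from Friday: Friday.

Friday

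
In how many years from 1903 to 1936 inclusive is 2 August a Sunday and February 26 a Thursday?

Check each year's weekday for 2 August and February 26:
  1903: Sun/Thu ✓  1904: Tue/Fri  1905: Wed/Sun  1906: Thu/Mon  1907: Fri/Tue  1908: Sun/Wed  1909: Mon/Fri  1910: Tue/Sat  1911: Wed/Sun  1912: Fri/Mon  1913: Sat/Wed  1914: Sun/Thu ✓  1915: Mon/Fri  1916: Wed/Sat  …(6 more)…  1923: Thu/Mon  1924: Sat/Tue  1925: Sun/Thu ✓  1926: Mon/Fri  1927: Tue/Sat  1928: Thu/Sun  1929: Fri/Tue  1930: Sat/Wed  1931: Sun/Thu ✓  1932: Tue/Fri  1933: Wed/Sun  1934: Thu/Mon  1935: Fri/Tue  1936: Sun/Wed
Both conditions hold in: 1903, 1914, 1925, 1931 — 4.

4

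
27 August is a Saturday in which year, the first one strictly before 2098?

2095

From one year to the next, a fixed date's weekday advances by 1, or by 2 when a Feb 29 lies between the two dates.
2098: August 27 is Wednesday.
2097: Tuesday (−1)
2096: Monday (−1)
2095: Saturday (−2)
27 August falls on a Saturday in 2095.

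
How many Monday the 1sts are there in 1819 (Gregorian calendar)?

3

Check the 1st of each month of 1819: Jan 1: Fri, Feb 1: Mon, Mar 1: Mon, Apr 1: Thu, May 1: Sat, Jun 1: Tue, Jul 1: Thu, Aug 1: Sun, Sep 1: Wed, Oct 1: Fri, Nov 1: Mon, Dec 1: Wed.
Monday occurs in February, March, November — 3 months.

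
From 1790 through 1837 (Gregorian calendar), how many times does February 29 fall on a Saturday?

Leap years in 1790–1837: 11 of them.
Feb 29 weekday advances by 5 (mod 7) from one leap year to the next four years later (or differs when a century non-leap intervenes).
Leap-day weekdays: 1792:Wed 1796:Mon 1804:Wed 1808:Mon 1812:Sat✓ 1816:Thu 1820:Tue 1824:Sun 1828:Fri 1832:Wed 1836:Mon
Saturday: 1812 → 1.

1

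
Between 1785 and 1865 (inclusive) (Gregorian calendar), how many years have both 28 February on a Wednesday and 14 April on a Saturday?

8

Check each year's weekday for 28 February and 14 April:
  1785: Mon/Thu  1786: Tue/Fri  1787: Wed/Sat ✓  1788: Thu/Mon  1789: Sat/Tue  1790: Sun/Wed  1791: Mon/Thu  1792: Tue/Sat  1793: Thu/Sun  1794: Fri/Mon  1795: Sat/Tue  1796: Sun/Thu  1797: Tue/Fri  1798: Wed/Sat ✓  …(53 more)…  1852: Sat/Wed  1853: Mon/Thu  1854: Tue/Fri  1855: Wed/Sat ✓  1856: Thu/Mon  1857: Sat/Tue  1858: Sun/Wed  1859: Mon/Thu  1860: Tue/Sat  1861: Thu/Sun  1862: Fri/Mon  1863: Sat/Tue  1864: Sun/Thu  1865: Tue/Fri
Both conditions hold in: 1787, 1798, 1810, 1821, 1827, 1838, 1849, 1855 — 8.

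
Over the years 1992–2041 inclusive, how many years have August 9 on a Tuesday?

7

Track August 9's weekday year by year (advancing +1, or +2 across a Feb 29):
  1992: Sun  1993: Mon (+1)  1994: Tue (+1) ✓  1995: Wed (+1)  1996: Fri (+2)
  1997: Sat (+1)  1998: Sun (+1)  1999: Mon (+1)  2000: Wed (+2)  2001: Thu (+1)
  2002: Fri (+1)  2003: Sat (+1)  2004: Mon (+2)  2005: Tue (+1) ✓  … (22 more years) …
  2028: Wed (+2)  2029: Thu (+1)  2030: Fri (+1)  2031: Sat (+1)  2032: Mon (+2)
  2033: Tue (+1) ✓  2034: Wed (+1)  2035: Thu (+1)  2036: Sat (+2)  2037: Sun (+1)
  2038: Mon (+1)  2039: Tue (+1) ✓  2040: Thu (+2)  2041: Fri (+1)
Tuesday years: 1994, 2005, 2011, 2016, 2022, 2033, 2039 — 7 in total.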